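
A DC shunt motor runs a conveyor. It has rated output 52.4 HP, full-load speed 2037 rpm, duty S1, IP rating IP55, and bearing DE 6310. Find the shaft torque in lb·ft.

135 lb·ft

P_out = 52.4 × 746 = 39090 W
ω = 2π × 2037/60 = 213.3 rad/s
τ = P_out/ω = 39090/213.3 = 183.3 N·m
In lb·ft: 183.3/1.356 = 135 lb·ft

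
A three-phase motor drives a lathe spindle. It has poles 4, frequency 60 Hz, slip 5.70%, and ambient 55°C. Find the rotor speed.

1697 rpm

n_s = 120f/p = 120×60/4 = 1800 rpm
n = n_s(1 − s) = 1800 × (1 − 0.057) = 1697 rpm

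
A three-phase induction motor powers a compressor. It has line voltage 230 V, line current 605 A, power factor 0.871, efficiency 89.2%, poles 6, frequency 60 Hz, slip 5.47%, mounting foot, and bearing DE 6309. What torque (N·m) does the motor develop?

1580 N·m

P_in = √3·V·I·cosφ = 1.732 × 230 × 605 × 0.871 = 209918 W
P_out = η·P_in = 0.892 × 209918 = 187247 W
n_s = 120×60/6 = 1200 rpm; n = 1200×(1−0.0547) = 1134 rpm
ω = 2π×1134/60 = 118.8 rad/s
τ = P_out/ω = 187247/118.8 = 1580 N·m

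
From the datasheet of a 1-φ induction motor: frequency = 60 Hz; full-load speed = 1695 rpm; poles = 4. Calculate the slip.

n_s = 120f/p = 120×60/4 = 1800 rpm
s = (n_s − n)/n_s = (1800 − 1695)/1800 = 0.0583

5.8 %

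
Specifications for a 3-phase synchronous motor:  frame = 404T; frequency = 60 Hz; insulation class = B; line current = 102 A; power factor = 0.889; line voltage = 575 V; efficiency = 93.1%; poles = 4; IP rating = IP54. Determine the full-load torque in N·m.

446 N·m

P_in = √3·V·I·cosφ = 1.732 × 575 × 102 × 0.889 = 90306 W
P_out = η·P_in = 0.931 × 90306 = 84075 W
n = n_s = 120×60/4 = 1800 rpm (synchronous)
ω = 2π×1800/60 = 188.5 rad/s
τ = P_out/ω = 84075/188.5 = 446 N·m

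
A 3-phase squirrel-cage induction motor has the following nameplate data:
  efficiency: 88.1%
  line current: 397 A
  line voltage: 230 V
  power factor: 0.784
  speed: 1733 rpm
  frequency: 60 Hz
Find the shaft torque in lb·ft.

P_in = √3·V·I·cosφ = 1.732 × 230 × 397 × 0.784 = 123989 W
P_out = η·P_in = 0.881 × 123989 = 109234 W
n = 1733 rpm
ω = 2π×1733/60 = 181.5 rad/s
τ = P_out/ω = 109234/181.5 = 601.8 N·m
In lb·ft: 601.8/1.356 = 444 lb·ft

444 lb·ft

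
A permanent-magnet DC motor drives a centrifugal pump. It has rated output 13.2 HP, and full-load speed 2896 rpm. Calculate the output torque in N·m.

32.5 N·m

P_out = 13.2 × 746 = 9847 W
ω = 2π × 2896/60 = 303.3 rad/s
τ = P_out/ω = 9847/303.3 = 32.5 N·m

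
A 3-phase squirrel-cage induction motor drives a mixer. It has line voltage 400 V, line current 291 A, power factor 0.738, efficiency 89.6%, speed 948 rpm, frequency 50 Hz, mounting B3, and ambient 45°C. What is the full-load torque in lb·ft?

990 lb·ft

P_in = √3·V·I·cosφ = 1.732 × 400 × 291 × 0.738 = 148784 W
P_out = η·P_in = 0.896 × 148784 = 133310 W
n = 948 rpm
ω = 2π×948/60 = 99.27 rad/s
τ = P_out/ω = 133310/99.27 = 1343 N·m
In lb·ft: 1343/1.356 = 990 lb·ft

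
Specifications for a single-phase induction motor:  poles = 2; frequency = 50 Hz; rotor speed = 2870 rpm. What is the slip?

4.33 %

n_s = 120f/p = 120×50/2 = 3000 rpm
s = (n_s − n)/n_s = (3000 − 2870)/3000 = 0.0433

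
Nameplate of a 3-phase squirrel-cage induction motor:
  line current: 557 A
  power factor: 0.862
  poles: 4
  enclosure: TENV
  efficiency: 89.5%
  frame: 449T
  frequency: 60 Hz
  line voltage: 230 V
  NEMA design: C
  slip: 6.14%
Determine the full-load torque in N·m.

P_in = √3·V·I·cosφ = 1.732 × 230 × 557 × 0.862 = 191266 W
P_out = η·P_in = 0.895 × 191266 = 171183 W
n_s = 120×60/4 = 1800 rpm; n = 1800×(1−0.0614) = 1689 rpm
ω = 2π×1689/60 = 176.9 rad/s
τ = P_out/ω = 171183/176.9 = 968 N·m

968 N·m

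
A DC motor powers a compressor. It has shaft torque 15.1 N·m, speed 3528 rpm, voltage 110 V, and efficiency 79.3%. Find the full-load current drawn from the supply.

ω = 2π×3528/60 = 369.5 rad/s; P_out = τω = 15.1 × 369.5 = 5579 W
P_in = P_out / η = 5579 / 0.793 = 7035 W
I = P_in / V = 7035 / 110 = 64 A

64 A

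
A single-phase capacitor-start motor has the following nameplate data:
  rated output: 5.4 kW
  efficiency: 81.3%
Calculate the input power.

6.64 kW

P_out = 5400 W
P_in = P_out/η = 5400/0.813 = 6642 W = 6.64 kW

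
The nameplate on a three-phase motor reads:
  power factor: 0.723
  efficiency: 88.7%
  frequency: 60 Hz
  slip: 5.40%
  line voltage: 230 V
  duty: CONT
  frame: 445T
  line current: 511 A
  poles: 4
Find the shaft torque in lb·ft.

540 lb·ft

P_in = √3·V·I·cosφ = 1.732 × 230 × 511 × 0.723 = 147175 W
P_out = η·P_in = 0.887 × 147175 = 130544 W
n_s = 120×60/4 = 1800 rpm; n = 1800×(1−0.054) = 1703 rpm
ω = 2π×1703/60 = 178.3 rad/s
τ = P_out/ω = 130544/178.3 = 732.2 N·m
In lb·ft: 732.2/1.356 = 540 lb·ft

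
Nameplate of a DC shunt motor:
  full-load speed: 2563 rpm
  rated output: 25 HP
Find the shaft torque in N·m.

P_out = 25 × 746 = 18650 W
ω = 2π × 2563/60 = 268.4 rad/s
τ = P_out/ω = 18650/268.4 = 69.5 N·m

69.5 N·m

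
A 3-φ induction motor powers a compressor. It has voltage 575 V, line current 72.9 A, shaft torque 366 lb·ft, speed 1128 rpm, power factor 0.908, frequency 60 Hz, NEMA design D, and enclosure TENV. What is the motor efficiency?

τ = 366 lb·ft × 1.356 = 496.3 N·m
ω = 2π × 1128/60 = 118.1 rad/s; P_out = τω = 496.3 × 118.1 = 58613 W
P_in = √3·V_L·I_L·cosφ = 1.732 × 575 × 72.9 × 0.908 = 65922 W
η = P_out / P_in = 58613 / 65922 = 0.889 = 88.9%

88.9 %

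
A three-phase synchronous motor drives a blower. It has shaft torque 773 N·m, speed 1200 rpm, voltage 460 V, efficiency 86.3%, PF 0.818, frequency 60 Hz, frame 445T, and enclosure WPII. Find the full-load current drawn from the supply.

173 A

ω = 2π×1200/60 = 125.7 rad/s; P_out = τω = 773 × 125.7 = 97166 W
P_in = P_out / η = 97166 / 0.863 = 112591 W
I_L = P_in / (√3·V_L·cosφ) = 112591 / (1.732 × 460 × 0.818) = 173 A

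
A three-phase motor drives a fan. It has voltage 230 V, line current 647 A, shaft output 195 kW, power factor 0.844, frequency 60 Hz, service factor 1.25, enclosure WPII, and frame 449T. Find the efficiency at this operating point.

89.6 %

P_out = 195 kW = 195000 W
P_in = √3·V_L·I_L·cosφ = 1.732 × 230 × 647 × 0.844 = 217532 W
η = P_out / P_in = 195000 / 217532 = 0.896 = 89.6%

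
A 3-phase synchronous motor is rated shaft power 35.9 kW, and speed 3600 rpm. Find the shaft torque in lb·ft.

70.2 lb·ft

ω = 2π × 3600/60 = 377 rad/s
τ = P/ω = 35900/377 = 95.23 N·m
In lb·ft: 95.23/1.356 = 70.2 lb·ft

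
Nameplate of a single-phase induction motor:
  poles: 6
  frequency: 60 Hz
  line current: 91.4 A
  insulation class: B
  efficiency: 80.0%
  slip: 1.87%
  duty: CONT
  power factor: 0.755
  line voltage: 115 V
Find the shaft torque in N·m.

P_in = V·I·cosφ = 115 × 91.4 × 0.755 = 7936 W
P_out = η·P_in = 0.8 × 7936 = 6349 W
n_s = 120×60/6 = 1200 rpm; n = 1200×(1−0.0187) = 1178 rpm
ω = 2π×1178/60 = 123.4 rad/s
τ = P_out/ω = 6349/123.4 = 51.5 N·m

51.5 N·m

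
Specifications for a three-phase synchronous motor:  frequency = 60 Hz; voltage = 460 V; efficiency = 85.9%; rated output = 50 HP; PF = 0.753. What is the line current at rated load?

72.4 A

P_out = 50 × 746 = 37300 W
P_in = P_out / η = 37300 / 0.859 = 43423 W
I_L = P_in / (√3·V_L·cosφ) = 43423 / (1.732 × 460 × 0.753) = 72.4 A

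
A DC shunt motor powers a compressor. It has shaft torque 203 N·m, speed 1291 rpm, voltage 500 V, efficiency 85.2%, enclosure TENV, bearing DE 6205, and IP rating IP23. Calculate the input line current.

64.4 A

ω = 2π×1291/60 = 135.2 rad/s; P_out = τω = 203 × 135.2 = 27446 W
P_in = P_out / η = 27446 / 0.852 = 32214 W
I = P_in / V = 32214 / 500 = 64.4 A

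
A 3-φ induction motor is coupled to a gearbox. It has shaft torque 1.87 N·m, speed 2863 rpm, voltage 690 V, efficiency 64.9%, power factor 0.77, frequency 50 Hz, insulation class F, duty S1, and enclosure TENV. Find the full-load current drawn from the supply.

0.939 A

ω = 2π×2863/60 = 299.8 rad/s; P_out = τω = 1.87 × 299.8 = 561 W
P_in = P_out / η = 561 / 0.649 = 864 W
I_L = P_in / (√3·V_L·cosφ) = 864 / (1.732 × 690 × 0.77) = 0.939 A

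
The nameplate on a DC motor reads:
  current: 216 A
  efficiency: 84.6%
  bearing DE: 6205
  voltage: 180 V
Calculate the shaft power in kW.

P_in = V·I = 180 × 216 = 38880 W
P_out = η·P_in = 0.846 × 38880 = 32892 W

32.9 kW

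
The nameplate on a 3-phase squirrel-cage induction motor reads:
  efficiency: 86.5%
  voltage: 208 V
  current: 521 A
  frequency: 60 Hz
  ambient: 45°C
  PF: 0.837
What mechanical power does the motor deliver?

P_in = √3·V·I·cosφ = 1.732 × 208 × 521 × 0.837 = 157099 W
P_out = η·P_in = 0.865 × 157099 = 135891 W

136 kW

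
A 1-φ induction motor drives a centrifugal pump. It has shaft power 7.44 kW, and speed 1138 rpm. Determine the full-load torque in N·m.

62.4 N·m

ω = 2π × 1138/60 = 119.2 rad/s
τ = P/ω = 7440/119.2 = 62.4 N·m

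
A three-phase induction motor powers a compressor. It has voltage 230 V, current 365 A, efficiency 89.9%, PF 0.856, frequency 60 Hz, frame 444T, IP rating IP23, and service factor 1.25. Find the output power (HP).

P_in = √3·V·I·cosφ = 1.732 × 230 × 365 × 0.856 = 124464 W
P_out = η·P_in = 0.899 × 124464 = 111893 W
= 111893/746 = 150 HP

150 HP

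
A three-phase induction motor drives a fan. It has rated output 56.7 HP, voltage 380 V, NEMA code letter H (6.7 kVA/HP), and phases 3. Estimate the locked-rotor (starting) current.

S_LR = 6.7 × 56.7 = 379.89 kVA
I_LR = S_LR/(√3·V_L) = 379890/(1.732×380) = 577 A

577 A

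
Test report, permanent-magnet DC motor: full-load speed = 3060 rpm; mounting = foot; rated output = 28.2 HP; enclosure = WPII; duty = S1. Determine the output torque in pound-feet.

P_out = 28.2 × 746 = 21037 W
ω = 2π × 3060/60 = 320.4 rad/s
τ = P_out/ω = 21037/320.4 = 65.66 N·m
In lb·ft: 65.66/1.356 = 48.4 lb·ft

48.4 lb·ft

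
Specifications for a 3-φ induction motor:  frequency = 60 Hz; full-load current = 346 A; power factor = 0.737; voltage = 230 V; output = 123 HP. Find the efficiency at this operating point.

90.3 %

P_out = 123 × 746 = 91758 W
P_in = √3·V_L·I_L·cosφ = 1.732 × 230 × 346 × 0.737 = 101583 W
η = P_out / P_in = 91758 / 101583 = 0.903 = 90.3%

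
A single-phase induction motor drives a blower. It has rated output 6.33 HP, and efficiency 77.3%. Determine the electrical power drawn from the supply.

P_out = 6.33 × 746 = 4722 W
P_in = P_out/η = 4722/0.773 = 6109 W = 6.11 kW

6.11 kW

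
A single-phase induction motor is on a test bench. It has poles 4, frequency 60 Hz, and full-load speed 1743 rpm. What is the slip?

3.17 %

n_s = 120f/p = 120×60/4 = 1800 rpm
s = (n_s − n)/n_s = (1800 − 1743)/1800 = 0.0317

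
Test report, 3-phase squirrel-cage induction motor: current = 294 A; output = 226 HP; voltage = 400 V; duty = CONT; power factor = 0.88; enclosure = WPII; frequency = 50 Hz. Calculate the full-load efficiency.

94.1 %

P_out = 226 × 746 = 168596 W
P_in = √3·V_L·I_L·cosφ = 1.732 × 400 × 294 × 0.88 = 179241 W
η = P_out / P_in = 168596 / 179241 = 0.941 = 94.1%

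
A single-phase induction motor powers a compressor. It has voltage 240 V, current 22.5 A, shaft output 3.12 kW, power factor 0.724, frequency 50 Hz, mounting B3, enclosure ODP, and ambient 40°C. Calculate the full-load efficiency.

79.8 %

P_out = 3.12 kW = 3120 W
P_in = V·I·cosφ = 240 × 22.5 × 0.724 = 3910 W
η = P_out / P_in = 3120 / 3910 = 0.798 = 79.8%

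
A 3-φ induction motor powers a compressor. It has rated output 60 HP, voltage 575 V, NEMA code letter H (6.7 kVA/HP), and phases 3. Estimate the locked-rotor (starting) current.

404 A

S_LR = 6.7 × 60 = 402 kVA
I_LR = S_LR/(√3·V_L) = 402000/(1.732×575) = 404 A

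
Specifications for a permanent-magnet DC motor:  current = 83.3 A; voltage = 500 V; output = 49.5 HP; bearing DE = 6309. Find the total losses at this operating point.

4.72 kW

P_in = V·I = 500×83.3 = 41650 W
P_out = 49.5×746 = 36927 W
Losses = P_in − P_out = 41650 − 36927 = 4723 W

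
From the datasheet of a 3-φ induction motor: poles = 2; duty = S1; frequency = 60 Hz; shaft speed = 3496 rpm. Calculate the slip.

2.9 %

n_s = 120f/p = 120×60/2 = 3600 rpm
s = (n_s − n)/n_s = (3600 − 3496)/3600 = 0.0289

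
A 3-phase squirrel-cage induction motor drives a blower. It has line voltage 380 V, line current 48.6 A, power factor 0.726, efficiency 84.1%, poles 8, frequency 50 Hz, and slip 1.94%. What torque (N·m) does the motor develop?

254 N·m

P_in = √3·V·I·cosφ = 1.732 × 380 × 48.6 × 0.726 = 23222 W
P_out = η·P_in = 0.841 × 23222 = 19530 W
n_s = 120×50/8 = 750 rpm; n = 750×(1−0.0194) = 735 rpm
ω = 2π×735/60 = 76.97 rad/s
τ = P_out/ω = 19530/76.97 = 254 N·m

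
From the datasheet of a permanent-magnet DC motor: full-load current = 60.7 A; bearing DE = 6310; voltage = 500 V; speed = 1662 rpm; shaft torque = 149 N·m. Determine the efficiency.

ω = 2π × 1662/60 = 174 rad/s; P_out = τω = 149 × 174 = 25926 W
P_in = V·I = 500 × 60.7 = 30350 W
η = P_out / P_in = 25926 / 30350 = 0.854 = 85.4%

85.4 %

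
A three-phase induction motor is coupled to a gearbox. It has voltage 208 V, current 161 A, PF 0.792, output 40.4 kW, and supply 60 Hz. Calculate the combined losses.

P_in = √3·V·I·cosφ = 1.732×208×161×0.792 = 45937 W
P_out = 40400 W
Losses = P_in − P_out = 45937 − 40400 = 5537 W

5540 W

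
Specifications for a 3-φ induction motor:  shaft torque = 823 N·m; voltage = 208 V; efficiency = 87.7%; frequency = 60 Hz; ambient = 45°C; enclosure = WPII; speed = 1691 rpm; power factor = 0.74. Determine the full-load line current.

623 A

ω = 2π×1691/60 = 177.1 rad/s; P_out = τω = 823 × 177.1 = 145753 W
P_in = P_out / η = 145753 / 0.877 = 166195 W
I_L = P_in / (√3·V_L·cosφ) = 166195 / (1.732 × 208 × 0.74) = 623 A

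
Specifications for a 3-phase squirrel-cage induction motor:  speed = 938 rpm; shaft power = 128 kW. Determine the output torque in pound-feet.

ω = 2π × 938/60 = 98.23 rad/s
τ = P/ω = 128000/98.23 = 1303 N·m
In lb·ft: 1303/1.356 = 961 lb·ft

961 lb·ft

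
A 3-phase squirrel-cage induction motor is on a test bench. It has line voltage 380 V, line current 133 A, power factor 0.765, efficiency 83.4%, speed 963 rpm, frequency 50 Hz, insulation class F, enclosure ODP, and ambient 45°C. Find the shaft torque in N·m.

554 N·m

P_in = √3·V·I·cosφ = 1.732 × 380 × 133 × 0.765 = 66964 W
P_out = η·P_in = 0.834 × 66964 = 55848 W
n = 963 rpm
ω = 2π×963/60 = 100.8 rad/s
τ = P_out/ω = 55848/100.8 = 554 N·m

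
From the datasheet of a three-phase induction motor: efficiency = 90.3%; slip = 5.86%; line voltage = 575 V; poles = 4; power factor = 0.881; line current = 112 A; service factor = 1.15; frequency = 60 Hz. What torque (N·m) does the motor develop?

500 N·m

P_in = √3·V·I·cosφ = 1.732 × 575 × 112 × 0.881 = 98267 W
P_out = η·P_in = 0.903 × 98267 = 88735 W
n_s = 120×60/4 = 1800 rpm; n = 1800×(1−0.0586) = 1695 rpm
ω = 2π×1695/60 = 177.5 rad/s
τ = P_out/ω = 88735/177.5 = 500 N·m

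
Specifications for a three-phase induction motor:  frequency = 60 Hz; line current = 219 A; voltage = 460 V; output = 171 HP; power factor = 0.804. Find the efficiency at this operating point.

P_out = 171 × 746 = 127566 W
P_in = √3·V_L·I_L·cosφ = 1.732 × 460 × 219 × 0.804 = 140283 W
η = P_out / P_in = 127566 / 140283 = 0.909 = 90.9%

90.9 %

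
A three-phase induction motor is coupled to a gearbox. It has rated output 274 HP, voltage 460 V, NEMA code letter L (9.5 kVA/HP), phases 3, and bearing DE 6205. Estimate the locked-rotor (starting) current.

3270 A

S_LR = 9.5 × 274 = 2603 kVA
I_LR = S_LR/(√3·V_L) = 2603000/(1.732×460) = 3270 A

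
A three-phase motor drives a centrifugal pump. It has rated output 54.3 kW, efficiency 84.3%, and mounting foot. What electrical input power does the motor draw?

64.4 kW

P_out = 54300 W
P_in = P_out/η = 54300/0.843 = 64413 W = 64.4 kW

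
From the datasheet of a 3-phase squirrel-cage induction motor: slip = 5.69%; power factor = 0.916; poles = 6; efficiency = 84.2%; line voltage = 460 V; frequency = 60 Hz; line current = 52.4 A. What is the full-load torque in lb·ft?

P_in = √3·V·I·cosφ = 1.732 × 460 × 52.4 × 0.916 = 38241 W
P_out = η·P_in = 0.842 × 38241 = 32199 W
n_s = 120×60/6 = 1200 rpm; n = 1200×(1−0.0569) = 1132 rpm
ω = 2π×1132/60 = 118.5 rad/s
τ = P_out/ω = 32199/118.5 = 271.7 N·m
In lb·ft: 271.7/1.356 = 200 lb·ft

200 lb·ft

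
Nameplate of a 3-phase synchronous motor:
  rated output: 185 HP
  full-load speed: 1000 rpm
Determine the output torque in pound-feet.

P_out = 185 × 746 = 138010 W
ω = 2π × 1000/60 = 104.7 rad/s
τ = P_out/ω = 138010/104.7 = 1318 N·m
In lb·ft: 1318/1.356 = 972 lb·ft

972 lb·ft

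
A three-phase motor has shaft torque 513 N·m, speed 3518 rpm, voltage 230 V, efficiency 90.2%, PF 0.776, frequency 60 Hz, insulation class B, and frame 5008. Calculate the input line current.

ω = 2π×3518/60 = 368.4 rad/s; P_out = τω = 513 × 368.4 = 188989 W
P_in = P_out / η = 188989 / 0.902 = 209522 W
I_L = P_in / (√3·V_L·cosφ) = 209522 / (1.732 × 230 × 0.776) = 678 A

678 A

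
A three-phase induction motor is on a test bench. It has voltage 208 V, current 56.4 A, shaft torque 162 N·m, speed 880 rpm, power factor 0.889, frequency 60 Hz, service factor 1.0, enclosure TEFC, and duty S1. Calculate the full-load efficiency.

82.6 %

ω = 2π × 880/60 = 92.15 rad/s; P_out = τω = 162 × 92.15 = 14928 W
P_in = √3·V_L·I_L·cosφ = 1.732 × 208 × 56.4 × 0.889 = 18063 W
η = P_out / P_in = 14928 / 18063 = 0.826 = 82.6%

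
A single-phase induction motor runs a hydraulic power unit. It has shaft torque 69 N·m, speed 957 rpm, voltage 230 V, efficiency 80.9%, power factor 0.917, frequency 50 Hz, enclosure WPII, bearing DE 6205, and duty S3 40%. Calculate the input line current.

40.5 A

ω = 2π×957/60 = 100.2 rad/s; P_out = τω = 69 × 100.2 = 6914 W
P_in = P_out / η = 6914 / 0.809 = 8546 W
I = P_in / (V·cosφ) = 8546 / (230 × 0.917) = 40.5 A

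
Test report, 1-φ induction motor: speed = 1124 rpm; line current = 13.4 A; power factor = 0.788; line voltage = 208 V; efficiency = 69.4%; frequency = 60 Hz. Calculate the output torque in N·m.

P_in = V·I·cosφ = 208 × 13.4 × 0.788 = 2196 W
P_out = η·P_in = 0.694 × 2196 = 1524 W
n = 1124 rpm
ω = 2π×1124/60 = 117.7 rad/s
τ = P_out/ω = 1524/117.7 = 12.9 N·m

12.9 N·m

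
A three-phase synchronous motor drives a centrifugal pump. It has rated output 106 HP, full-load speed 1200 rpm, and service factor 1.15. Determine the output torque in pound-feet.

464 lb·ft

P_out = 106 × 746 = 79076 W
ω = 2π × 1200/60 = 125.7 rad/s
τ = P_out/ω = 79076/125.7 = 629.1 N·m
In lb·ft: 629.1/1.356 = 464 lb·ft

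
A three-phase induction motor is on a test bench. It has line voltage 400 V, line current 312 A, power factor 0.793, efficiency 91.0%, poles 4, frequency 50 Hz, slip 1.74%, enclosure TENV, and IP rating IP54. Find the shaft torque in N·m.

1010 N·m

P_in = √3·V·I·cosφ = 1.732 × 400 × 312 × 0.793 = 171410 W
P_out = η·P_in = 0.91 × 171410 = 155983 W
n_s = 120×50/4 = 1500 rpm; n = 1500×(1−0.0174) = 1474 rpm
ω = 2π×1474/60 = 154.4 rad/s
τ = P_out/ω = 155983/154.4 = 1010 N·m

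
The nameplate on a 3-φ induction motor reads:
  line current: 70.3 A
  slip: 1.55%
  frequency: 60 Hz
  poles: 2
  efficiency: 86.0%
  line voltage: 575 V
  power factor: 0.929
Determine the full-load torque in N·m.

P_in = √3·V·I·cosφ = 1.732 × 575 × 70.3 × 0.929 = 65041 W
P_out = η·P_in = 0.86 × 65041 = 55935 W
n_s = 120×60/2 = 3600 rpm; n = 3600×(1−0.0155) = 3544 rpm
ω = 2π×3544/60 = 371.1 rad/s
τ = P_out/ω = 55935/371.1 = 151 N·m

151 N·m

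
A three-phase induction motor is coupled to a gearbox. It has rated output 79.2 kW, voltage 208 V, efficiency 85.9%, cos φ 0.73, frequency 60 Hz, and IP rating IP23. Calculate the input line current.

351 A

P_out = 79.2 kW = 79200 W
P_in = P_out / η = 79200 / 0.859 = 92200 W
I_L = P_in / (√3·V_L·cosφ) = 92200 / (1.732 × 208 × 0.73) = 351 A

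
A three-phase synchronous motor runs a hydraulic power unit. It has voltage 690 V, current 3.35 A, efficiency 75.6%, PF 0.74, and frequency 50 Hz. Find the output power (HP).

P_in = √3·V·I·cosφ = 1.732 × 690 × 3.35 × 0.74 = 2963 W
P_out = η·P_in = 0.756 × 2963 = 2240 W
= 2240/746 = 3 HP

3 HP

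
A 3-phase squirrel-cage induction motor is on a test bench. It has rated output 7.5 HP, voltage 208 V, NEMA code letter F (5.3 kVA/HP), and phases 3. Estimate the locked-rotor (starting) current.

S_LR = 5.3 × 7.5 = 39.75 kVA
I_LR = S_LR/(√3·V_L) = 39750/(1.732×208) = 110 A

110 A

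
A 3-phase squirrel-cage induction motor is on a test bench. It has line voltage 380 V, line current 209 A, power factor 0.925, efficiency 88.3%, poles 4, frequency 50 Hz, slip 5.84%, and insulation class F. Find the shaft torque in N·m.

P_in = √3·V·I·cosφ = 1.732 × 380 × 209 × 0.925 = 127239 W
P_out = η·P_in = 0.883 × 127239 = 112352 W
n_s = 120×50/4 = 1500 rpm; n = 1500×(1−0.0584) = 1412 rpm
ω = 2π×1412/60 = 147.9 rad/s
τ = P_out/ω = 112352/147.9 = 760 N·m

760 N·m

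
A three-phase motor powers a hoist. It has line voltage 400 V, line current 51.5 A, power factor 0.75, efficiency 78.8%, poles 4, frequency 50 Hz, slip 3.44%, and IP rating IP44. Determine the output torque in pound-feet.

P_in = √3·V·I·cosφ = 1.732 × 400 × 51.5 × 0.75 = 26759 W
P_out = η·P_in = 0.788 × 26759 = 21086 W
n_s = 120×50/4 = 1500 rpm; n = 1500×(1−0.0344) = 1448 rpm
ω = 2π×1448/60 = 151.6 rad/s
τ = P_out/ω = 21086/151.6 = 139.1 N·m
In lb·ft: 139.1/1.356 = 103 lb·ft

103 lb·ft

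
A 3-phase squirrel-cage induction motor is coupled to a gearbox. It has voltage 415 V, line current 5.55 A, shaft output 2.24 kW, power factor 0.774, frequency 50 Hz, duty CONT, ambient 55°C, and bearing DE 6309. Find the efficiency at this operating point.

72.5 %

P_out = 2.24 kW = 2240 W
P_in = √3·V_L·I_L·cosφ = 1.732 × 415 × 5.55 × 0.774 = 3088 W
η = P_out / P_in = 2240 / 3088 = 0.725 = 72.5%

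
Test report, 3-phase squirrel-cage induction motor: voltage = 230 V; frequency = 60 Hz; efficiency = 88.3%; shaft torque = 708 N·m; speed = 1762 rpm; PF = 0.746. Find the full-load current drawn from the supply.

ω = 2π×1762/60 = 184.5 rad/s; P_out = τω = 708 × 184.5 = 130626 W
P_in = P_out / η = 130626 / 0.883 = 147934 W
I_L = P_in / (√3·V_L·cosφ) = 147934 / (1.732 × 230 × 0.746) = 498 A

498 A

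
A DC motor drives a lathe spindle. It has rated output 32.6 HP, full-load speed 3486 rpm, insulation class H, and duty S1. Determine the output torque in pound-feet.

49.1 lb·ft

P_out = 32.6 × 746 = 24320 W
ω = 2π × 3486/60 = 365.1 rad/s
τ = P_out/ω = 24320/365.1 = 66.61 N·m
In lb·ft: 66.61/1.356 = 49.1 lb·ft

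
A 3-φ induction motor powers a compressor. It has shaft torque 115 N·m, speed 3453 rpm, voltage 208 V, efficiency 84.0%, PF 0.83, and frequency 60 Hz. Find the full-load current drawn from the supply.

ω = 2π×3453/60 = 361.6 rad/s; P_out = τω = 115 × 361.6 = 41584 W
P_in = P_out / η = 41584 / 0.840 = 49505 W
I_L = P_in / (√3·V_L·cosφ) = 49505 / (1.732 × 208 × 0.83) = 166 A

166 A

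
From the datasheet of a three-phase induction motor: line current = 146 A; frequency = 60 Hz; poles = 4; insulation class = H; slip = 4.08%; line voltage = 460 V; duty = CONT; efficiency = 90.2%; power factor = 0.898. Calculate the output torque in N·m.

P_in = √3·V·I·cosφ = 1.732 × 460 × 146 × 0.898 = 104456 W
P_out = η·P_in = 0.902 × 104456 = 94219 W
n_s = 120×60/4 = 1800 rpm; n = 1800×(1−0.0408) = 1727 rpm
ω = 2π×1727/60 = 180.9 rad/s
τ = P_out/ω = 94219/180.9 = 521 N·m

521 N·m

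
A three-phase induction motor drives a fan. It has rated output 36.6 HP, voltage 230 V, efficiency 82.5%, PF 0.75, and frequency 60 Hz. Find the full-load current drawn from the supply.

P_out = 36.6 × 746 = 27304 W
P_in = P_out / η = 27304 / 0.825 = 33096 W
I_L = P_in / (√3·V_L·cosφ) = 33096 / (1.732 × 230 × 0.75) = 111 A

111 A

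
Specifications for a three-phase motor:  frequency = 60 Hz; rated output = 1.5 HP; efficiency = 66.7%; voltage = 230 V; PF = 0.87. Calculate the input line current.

4.84 A

P_out = 1.5 × 746 = 1119 W
P_in = P_out / η = 1119 / 0.667 = 1678 W
I_L = P_in / (√3·V_L·cosφ) = 1678 / (1.732 × 230 × 0.87) = 4.84 A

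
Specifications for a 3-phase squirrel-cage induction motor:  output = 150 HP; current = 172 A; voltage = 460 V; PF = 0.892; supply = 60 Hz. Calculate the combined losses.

10300 W

P_in = √3·V·I·cosφ = 1.732×460×172×0.892 = 122236 W
P_out = 150×746 = 111900 W
Losses = P_in − P_out = 122236 − 111900 = 10336 W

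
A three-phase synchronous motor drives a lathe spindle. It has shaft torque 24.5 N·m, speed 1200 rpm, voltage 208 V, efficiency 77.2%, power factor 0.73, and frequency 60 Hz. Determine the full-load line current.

ω = 2π×1200/60 = 125.7 rad/s; P_out = τω = 24.5 × 125.7 = 3080 W
P_in = P_out / η = 3080 / 0.772 = 3990 W
I_L = P_in / (√3·V_L·cosφ) = 3990 / (1.732 × 208 × 0.73) = 15.2 A

15.2 A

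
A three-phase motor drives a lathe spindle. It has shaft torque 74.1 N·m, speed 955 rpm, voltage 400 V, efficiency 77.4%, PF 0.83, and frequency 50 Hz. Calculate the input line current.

ω = 2π×955/60 = 100 rad/s; P_out = τω = 74.1 × 100 = 7410 W
P_in = P_out / η = 7410 / 0.774 = 9574 W
I_L = P_in / (√3·V_L·cosφ) = 9574 / (1.732 × 400 × 0.83) = 16.6 A

16.6 A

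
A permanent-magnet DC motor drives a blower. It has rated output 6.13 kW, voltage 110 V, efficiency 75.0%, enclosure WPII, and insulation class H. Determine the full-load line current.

74.3 A

P_out = 6.13 kW = 6130 W
P_in = P_out / η = 6130 / 0.750 = 8173 W
I = P_in / V = 8173 / 110 = 74.3 A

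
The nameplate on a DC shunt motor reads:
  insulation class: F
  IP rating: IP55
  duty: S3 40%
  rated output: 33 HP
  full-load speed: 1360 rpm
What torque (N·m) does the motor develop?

P_out = 33 × 746 = 24618 W
ω = 2π × 1360/60 = 142.4 rad/s
τ = P_out/ω = 24618/142.4 = 173 N·m

173 N·m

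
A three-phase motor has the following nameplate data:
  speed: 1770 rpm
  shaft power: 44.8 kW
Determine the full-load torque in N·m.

242 N·m

ω = 2π × 1770/60 = 185.4 rad/s
τ = P/ω = 44800/185.4 = 242 N·m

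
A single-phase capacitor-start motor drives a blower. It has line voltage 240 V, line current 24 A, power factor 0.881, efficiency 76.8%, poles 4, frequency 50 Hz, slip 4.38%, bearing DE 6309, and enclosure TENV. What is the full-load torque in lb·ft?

19.1 lb·ft

P_in = V·I·cosφ = 240 × 24 × 0.881 = 5075 W
P_out = η·P_in = 0.768 × 5075 = 3898 W
n_s = 120×50/4 = 1500 rpm; n = 1500×(1−0.0438) = 1434 rpm
ω = 2π×1434/60 = 150.2 rad/s
τ = P_out/ω = 3898/150.2 = 25.95 N·m
In lb·ft: 25.95/1.356 = 19.1 lb·ft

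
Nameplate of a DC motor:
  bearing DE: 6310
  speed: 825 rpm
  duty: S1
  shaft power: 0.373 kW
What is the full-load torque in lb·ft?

ω = 2π × 825/60 = 86.39 rad/s
τ = P/ω = 373/86.39 = 4.318 N·m
In lb·ft: 4.318/1.356 = 3.18 lb·ft

3.18 lb·ft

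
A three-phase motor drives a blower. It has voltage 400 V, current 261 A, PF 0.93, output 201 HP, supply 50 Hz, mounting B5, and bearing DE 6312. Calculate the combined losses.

18.2 kW

P_in = √3·V·I·cosφ = 1.732×400×261×0.93 = 168163 W
P_out = 201×746 = 149946 W
Losses = P_in − P_out = 168163 − 149946 = 18217 W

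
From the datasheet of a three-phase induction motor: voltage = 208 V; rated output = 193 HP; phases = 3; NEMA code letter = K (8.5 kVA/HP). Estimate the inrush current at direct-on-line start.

4550 A

S_LR = 8.5 × 193 = 1640.5 kVA
I_LR = S_LR/(√3·V_L) = 1640500/(1.732×208) = 4550 A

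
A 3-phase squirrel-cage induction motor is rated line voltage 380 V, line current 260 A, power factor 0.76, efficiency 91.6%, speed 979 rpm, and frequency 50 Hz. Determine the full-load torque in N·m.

1160 N·m

P_in = √3·V·I·cosφ = 1.732 × 380 × 260 × 0.76 = 130052 W
P_out = η·P_in = 0.916 × 130052 = 119128 W
n = 979 rpm
ω = 2π×979/60 = 102.5 rad/s
τ = P_out/ω = 119128/102.5 = 1160 N·m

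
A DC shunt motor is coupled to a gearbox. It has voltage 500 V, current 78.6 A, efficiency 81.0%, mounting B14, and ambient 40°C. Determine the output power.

31.8 kW

P_in = V·I = 500 × 78.6 = 39300 W
P_out = η·P_in = 0.81 × 39300 = 31833 W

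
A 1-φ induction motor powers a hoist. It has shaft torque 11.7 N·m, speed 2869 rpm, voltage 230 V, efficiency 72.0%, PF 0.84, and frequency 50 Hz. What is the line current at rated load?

25.3 A

ω = 2π×2869/60 = 300.4 rad/s; P_out = τω = 11.7 × 300.4 = 3515 W
P_in = P_out / η = 3515 / 0.720 = 4882 W
I = P_in / (V·cosφ) = 4882 / (230 × 0.84) = 25.3 A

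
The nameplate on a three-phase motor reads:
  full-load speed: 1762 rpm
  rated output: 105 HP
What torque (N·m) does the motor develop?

425 N·m

P_out = 105 × 746 = 78330 W
ω = 2π × 1762/60 = 184.5 rad/s
τ = P_out/ω = 78330/184.5 = 425 N·m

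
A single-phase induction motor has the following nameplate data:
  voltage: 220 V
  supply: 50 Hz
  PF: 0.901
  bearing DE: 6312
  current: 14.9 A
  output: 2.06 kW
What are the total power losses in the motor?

P_in = V·I·cosφ = 220×14.9×0.901 = 2953 W
P_out = 2060 W
Losses = P_in − P_out = 2953 − 2060 = 893 W

893 W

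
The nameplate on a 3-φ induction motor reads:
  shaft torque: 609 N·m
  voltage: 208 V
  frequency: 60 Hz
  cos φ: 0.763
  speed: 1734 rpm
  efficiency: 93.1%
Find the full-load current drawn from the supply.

432 A

ω = 2π×1734/60 = 181.6 rad/s; P_out = τω = 609 × 181.6 = 110594 W
P_in = P_out / η = 110594 / 0.931 = 118791 W
I_L = P_in / (√3·V_L·cosφ) = 118791 / (1.732 × 208 × 0.763) = 432 A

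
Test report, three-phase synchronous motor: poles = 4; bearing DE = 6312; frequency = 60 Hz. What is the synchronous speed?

n_s = 120f/p = 120×60/4 = 1800 rpm

1800 rpm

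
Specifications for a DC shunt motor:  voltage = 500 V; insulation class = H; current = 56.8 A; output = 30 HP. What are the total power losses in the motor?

P_in = V·I = 500×56.8 = 28400 W
P_out = 30×746 = 22380 W
Losses = P_in − P_out = 28400 − 22380 = 6020 W

6.02 kW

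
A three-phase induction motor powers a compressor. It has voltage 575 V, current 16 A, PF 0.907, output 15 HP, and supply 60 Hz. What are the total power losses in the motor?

3260 W

P_in = √3·V·I·cosφ = 1.732×575×16×0.907 = 14453 W
P_out = 15×746 = 11190 W
Losses = P_in − P_out = 14453 − 11190 = 3263 W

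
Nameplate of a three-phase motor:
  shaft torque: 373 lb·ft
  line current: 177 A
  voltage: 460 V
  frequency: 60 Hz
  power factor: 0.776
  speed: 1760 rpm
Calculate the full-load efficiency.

τ = 373 lb·ft × 1.356 = 505.8 N·m
ω = 2π × 1760/60 = 184.3 rad/s; P_out = τω = 505.8 × 184.3 = 93219 W
P_in = √3·V_L·I_L·cosφ = 1.732 × 460 × 177 × 0.776 = 109431 W
η = P_out / P_in = 93219 / 109431 = 0.852 = 85.2%

85.2 %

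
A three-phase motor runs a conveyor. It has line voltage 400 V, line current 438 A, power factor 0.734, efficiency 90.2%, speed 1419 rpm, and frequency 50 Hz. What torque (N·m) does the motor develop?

1350 N·m

P_in = √3·V·I·cosφ = 1.732 × 400 × 438 × 0.734 = 222730 W
P_out = η·P_in = 0.902 × 222730 = 200902 W
n = 1419 rpm
ω = 2π×1419/60 = 148.6 rad/s
τ = P_out/ω = 200902/148.6 = 1350 N·m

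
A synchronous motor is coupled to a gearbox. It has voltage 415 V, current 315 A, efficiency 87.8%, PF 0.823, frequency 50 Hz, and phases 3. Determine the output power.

P_in = √3·V·I·cosφ = 1.732 × 415 × 315 × 0.823 = 186340 W
P_out = η·P_in = 0.878 × 186340 = 163607 W

164 kW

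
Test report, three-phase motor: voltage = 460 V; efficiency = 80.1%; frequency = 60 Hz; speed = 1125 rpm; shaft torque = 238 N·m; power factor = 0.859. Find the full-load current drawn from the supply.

ω = 2π×1125/60 = 117.8 rad/s; P_out = τω = 238 × 117.8 = 28036 W
P_in = P_out / η = 28036 / 0.801 = 35001 W
I_L = P_in / (√3·V_L·cosφ) = 35001 / (1.732 × 460 × 0.859) = 51.1 A

51.1 A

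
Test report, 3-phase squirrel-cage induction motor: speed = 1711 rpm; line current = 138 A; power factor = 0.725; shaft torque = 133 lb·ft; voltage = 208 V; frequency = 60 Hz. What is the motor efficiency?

89.6 %

τ = 133 lb·ft × 1.356 = 180.3 N·m
ω = 2π × 1711/60 = 179.2 rad/s; P_out = τω = 180.3 × 179.2 = 32310 W
P_in = √3·V_L·I_L·cosφ = 1.732 × 208 × 138 × 0.725 = 36044 W
η = P_out / P_in = 32310 / 36044 = 0.896 = 89.6%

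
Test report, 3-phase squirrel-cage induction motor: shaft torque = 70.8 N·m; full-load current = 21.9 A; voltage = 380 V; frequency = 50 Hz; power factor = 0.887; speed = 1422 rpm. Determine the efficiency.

82.5 %

ω = 2π × 1422/60 = 148.9 rad/s; P_out = τω = 70.8 × 148.9 = 10542 W
P_in = √3·V_L·I_L·cosφ = 1.732 × 380 × 21.9 × 0.887 = 12785 W
η = P_out / P_in = 10542 / 12785 = 0.825 = 82.5%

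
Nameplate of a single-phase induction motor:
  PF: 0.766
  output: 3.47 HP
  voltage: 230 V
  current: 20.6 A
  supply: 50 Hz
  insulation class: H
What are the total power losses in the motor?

P_in = V·I·cosφ = 230×20.6×0.766 = 3629 W
P_out = 3.47×746 = 2589 W
Losses = P_in − P_out = 3629 − 2589 = 1040 W

1.04 kW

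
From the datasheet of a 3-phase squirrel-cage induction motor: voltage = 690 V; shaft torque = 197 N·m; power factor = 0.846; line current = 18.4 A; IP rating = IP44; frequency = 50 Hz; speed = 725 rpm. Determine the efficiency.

80.4 %

ω = 2π × 725/60 = 75.92 rad/s; P_out = τω = 197 × 75.92 = 14956 W
P_in = √3·V_L·I_L·cosφ = 1.732 × 690 × 18.4 × 0.846 = 18603 W
η = P_out / P_in = 14956 / 18603 = 0.804 = 80.4%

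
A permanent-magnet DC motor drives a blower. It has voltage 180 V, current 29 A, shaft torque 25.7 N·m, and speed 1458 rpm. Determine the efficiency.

ω = 2π × 1458/60 = 152.7 rad/s; P_out = τω = 25.7 × 152.7 = 3924 W
P_in = V·I = 180 × 29 = 5220 W
η = P_out / P_in = 3924 / 5220 = 0.752 = 75.2%

75.2 %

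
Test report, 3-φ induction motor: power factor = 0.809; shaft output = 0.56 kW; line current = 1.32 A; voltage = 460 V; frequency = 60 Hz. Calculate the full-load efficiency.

P_out = 0.56 kW = 560 W
P_in = √3·V_L·I_L·cosφ = 1.732 × 460 × 1.32 × 0.809 = 851 W
η = P_out / P_in = 560 / 851 = 0.658 = 65.8%

65.8 %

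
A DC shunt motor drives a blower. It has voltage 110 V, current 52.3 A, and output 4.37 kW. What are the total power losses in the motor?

P_in = V·I = 110×52.3 = 5753 W
P_out = 4370 W
Losses = P_in − P_out = 5753 − 4370 = 1383 W

1.38 kW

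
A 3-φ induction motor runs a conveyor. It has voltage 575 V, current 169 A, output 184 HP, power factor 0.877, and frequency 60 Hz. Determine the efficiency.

P_out = 184 × 746 = 137264 W
P_in = √3·V_L·I_L·cosφ = 1.732 × 575 × 169 × 0.877 = 147605 W
η = P_out / P_in = 137264 / 147605 = 0.930 = 93.0%

93.0 %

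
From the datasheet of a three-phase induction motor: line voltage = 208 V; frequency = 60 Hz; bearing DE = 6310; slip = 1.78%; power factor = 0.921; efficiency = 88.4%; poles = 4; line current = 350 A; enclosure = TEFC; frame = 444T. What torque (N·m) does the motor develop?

555 N·m

P_in = √3·V·I·cosφ = 1.732 × 208 × 350 × 0.921 = 116129 W
P_out = η·P_in = 0.884 × 116129 = 102658 W
n_s = 120×60/4 = 1800 rpm; n = 1800×(1−0.0178) = 1768 rpm
ω = 2π×1768/60 = 185.1 rad/s
τ = P_out/ω = 102658/185.1 = 555 N·m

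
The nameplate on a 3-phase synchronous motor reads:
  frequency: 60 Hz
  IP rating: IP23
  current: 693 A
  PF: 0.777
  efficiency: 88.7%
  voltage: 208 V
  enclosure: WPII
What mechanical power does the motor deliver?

P_in = √3·V·I·cosφ = 1.732 × 208 × 693 × 0.777 = 193984 W
P_out = η·P_in = 0.887 × 193984 = 172064 W

172 kW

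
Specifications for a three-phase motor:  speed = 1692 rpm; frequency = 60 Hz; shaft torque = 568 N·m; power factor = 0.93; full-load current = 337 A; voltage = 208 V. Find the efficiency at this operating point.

89.1 %

ω = 2π × 1692/60 = 177.2 rad/s; P_out = τω = 568 × 177.2 = 100650 W
P_in = √3·V_L·I_L·cosφ = 1.732 × 208 × 337 × 0.93 = 112908 W
η = P_out / P_in = 100650 / 112908 = 0.891 = 89.1%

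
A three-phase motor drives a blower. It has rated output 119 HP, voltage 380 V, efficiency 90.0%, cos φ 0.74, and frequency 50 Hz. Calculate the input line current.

203 A

P_out = 119 × 746 = 88774 W
P_in = P_out / η = 88774 / 0.900 = 98638 W
I_L = P_in / (√3·V_L·cosφ) = 98638 / (1.732 × 380 × 0.74) = 203 A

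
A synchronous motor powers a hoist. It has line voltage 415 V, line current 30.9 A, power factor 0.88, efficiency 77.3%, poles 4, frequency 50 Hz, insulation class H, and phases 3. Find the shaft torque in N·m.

P_in = √3·V·I·cosφ = 1.732 × 415 × 30.9 × 0.88 = 19545 W
P_out = η·P_in = 0.773 × 19545 = 15108 W
n = n_s = 120×50/4 = 1500 rpm (synchronous)
ω = 2π×1500/60 = 157.1 rad/s
τ = P_out/ω = 15108/157.1 = 96.2 N·m

96.2 N·m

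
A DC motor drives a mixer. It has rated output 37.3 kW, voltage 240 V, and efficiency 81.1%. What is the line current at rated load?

P_out = 37.3 kW = 37300 W
P_in = P_out / η = 37300 / 0.811 = 45993 W
I = P_in / V = 45993 / 240 = 192 A

192 A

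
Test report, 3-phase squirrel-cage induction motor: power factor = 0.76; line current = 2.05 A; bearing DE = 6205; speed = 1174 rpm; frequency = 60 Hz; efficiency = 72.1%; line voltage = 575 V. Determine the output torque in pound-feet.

6.71 lb·ft

P_in = √3·V·I·cosφ = 1.732 × 575 × 2.05 × 0.76 = 1552 W
P_out = η·P_in = 0.721 × 1552 = 1119 W
n = 1174 rpm
ω = 2π×1174/60 = 122.9 rad/s
τ = P_out/ω = 1119/122.9 = 9.105 N·m
In lb·ft: 9.105/1.356 = 6.71 lb·ft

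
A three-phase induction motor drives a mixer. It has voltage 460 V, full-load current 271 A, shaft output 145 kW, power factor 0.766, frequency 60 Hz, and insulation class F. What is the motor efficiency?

87.7 %

P_out = 145 kW = 145000 W
P_in = √3·V_L·I_L·cosφ = 1.732 × 460 × 271 × 0.766 = 165388 W
η = P_out / P_in = 145000 / 165388 = 0.877 = 87.7%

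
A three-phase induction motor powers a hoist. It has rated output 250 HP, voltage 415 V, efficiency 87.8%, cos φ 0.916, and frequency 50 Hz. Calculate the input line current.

323 A

P_out = 250 × 746 = 186500 W
P_in = P_out / η = 186500 / 0.878 = 212415 W
I_L = P_in / (√3·V_L·cosφ) = 212415 / (1.732 × 415 × 0.916) = 323 A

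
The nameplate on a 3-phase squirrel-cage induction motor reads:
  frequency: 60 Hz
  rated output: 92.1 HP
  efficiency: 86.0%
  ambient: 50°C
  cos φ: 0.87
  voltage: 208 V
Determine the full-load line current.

P_out = 92.1 × 746 = 68707 W
P_in = P_out / η = 68707 / 0.860 = 79892 W
I_L = P_in / (√3·V_L·cosφ) = 79892 / (1.732 × 208 × 0.87) = 255 A

255 A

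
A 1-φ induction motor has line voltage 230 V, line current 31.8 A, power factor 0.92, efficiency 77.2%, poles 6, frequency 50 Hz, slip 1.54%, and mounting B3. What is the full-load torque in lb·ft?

P_in = V·I·cosφ = 230 × 31.8 × 0.92 = 6729 W
P_out = η·P_in = 0.772 × 6729 = 5195 W
n_s = 120×50/6 = 1000 rpm; n = 1000×(1−0.0154) = 985 rpm
ω = 2π×985/60 = 103.1 rad/s
τ = P_out/ω = 5195/103.1 = 50.39 N·m
In lb·ft: 50.39/1.356 = 37.2 lb·ft

37.2 lb·ft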